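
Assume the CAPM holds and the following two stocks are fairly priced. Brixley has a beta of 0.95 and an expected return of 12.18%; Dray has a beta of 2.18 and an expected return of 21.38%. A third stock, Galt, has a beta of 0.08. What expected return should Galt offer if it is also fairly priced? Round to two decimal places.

5.67%

MRP (SML slope) = (21.38% − 12.18%) / (2.18 − 0.95) = 9.20% / 1.23 = 7.4797%
R_f (intercept) = 12.18% − 0.95 × 7.4797% = 5.0743%
E(R_Galt) = R_f + β × MRP = 5.0743% + 0.08 × 7.4797% = 5.67%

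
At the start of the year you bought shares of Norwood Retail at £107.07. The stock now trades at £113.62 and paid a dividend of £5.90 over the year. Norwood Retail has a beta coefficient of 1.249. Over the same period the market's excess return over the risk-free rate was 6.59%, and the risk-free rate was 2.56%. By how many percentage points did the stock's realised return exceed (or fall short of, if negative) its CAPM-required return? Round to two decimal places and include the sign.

+0.84%

Realised HPR = (P1 + D1 − P0) / P0 = (113.62 + 5.90 − 107.07) / 107.07 = 12.45 / 107.07 = 11.6279%
CAPM required = R_f + β·MRP = 2.56% + 1.249 × 6.59% = 10.79091%
α = realised − required = 11.6279% − 10.79091% = +0.84%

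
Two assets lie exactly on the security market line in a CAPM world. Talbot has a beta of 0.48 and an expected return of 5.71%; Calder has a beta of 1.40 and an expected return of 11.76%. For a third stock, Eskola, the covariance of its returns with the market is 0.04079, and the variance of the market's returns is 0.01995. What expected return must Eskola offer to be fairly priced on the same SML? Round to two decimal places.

16.00%

MRP = (11.76% − 5.71%) / (1.40 − 0.48) = 6.5761%
R_f = 5.71% − 0.48 × 6.5761% = 2.5535%
β_Eskola = Cov / Var(R_m) = 0.04079 / 0.01995 = 2.0446
E(R_Eskola) = R_f + β × MRP = 2.5535% + 2.0446 × 6.5761% = 16.00%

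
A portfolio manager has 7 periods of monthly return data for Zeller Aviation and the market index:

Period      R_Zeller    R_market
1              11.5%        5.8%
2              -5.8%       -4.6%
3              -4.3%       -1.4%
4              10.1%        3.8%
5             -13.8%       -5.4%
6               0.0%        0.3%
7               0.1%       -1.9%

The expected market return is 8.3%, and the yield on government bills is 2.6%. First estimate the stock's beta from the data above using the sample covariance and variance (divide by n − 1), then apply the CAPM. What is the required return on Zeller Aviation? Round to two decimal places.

Mean R_i = (11.5 − 5.8 − 4.3 + 10.1 − 13.8 + 0.0 + 0.1) / 7 = -0.3143%
Mean R_m = (5.8 − 4.6 − 1.4 + 3.8 − 5.4 + 0.3 − 1.9) / 7 = -0.4857%
Σ(R_i − R̄_i)(R_m − R̄_m) = 211.0414  ⇒  Cov = 211.0414 / 6 = 35.1736
Σ(R_m − R̄_m)² = 102.4086  ⇒  Var(R_m) = 102.4086 / 6 = 17.0681
β = Cov / Var(R_m) = 35.1736 / 17.0681 = 2.0608
MRP = 8.3% − 2.6% = 5.70%
E(R) = R_f + β × MRP = 2.6% + 2.0608 × 5.7% = 14.35%

14.35%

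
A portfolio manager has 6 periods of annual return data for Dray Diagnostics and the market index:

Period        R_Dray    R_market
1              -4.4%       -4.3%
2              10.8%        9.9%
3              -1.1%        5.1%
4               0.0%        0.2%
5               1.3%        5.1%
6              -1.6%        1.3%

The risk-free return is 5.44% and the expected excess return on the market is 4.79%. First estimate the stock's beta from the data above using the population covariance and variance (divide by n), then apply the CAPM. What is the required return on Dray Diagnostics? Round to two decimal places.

9.83%

Mean R_i = (-4.4 + 10.8 − 1.1 + 0.0 + 1.3 − 1.6) / 6 = 0.8333%
Mean R_m = (-4.3 + 9.9 + 5.1 + 0.2 + 5.1 + 1.3) / 6 = 2.8833%
Σ(R_i − R̄_i)(R_m − R̄_m) = 110.3633  ⇒  Cov = 110.3633 / 6 = 18.3939
Σ(R_m − R̄_m)² = 120.3683  ⇒  Var(R_m) = 120.3683 / 6 = 20.0614
β = Cov / Var(R_m) = 18.3939 / 20.0614 = 0.9169
E(R) = R_f + β × MRP = 5.44% + 0.9169 × 4.79% = 9.83%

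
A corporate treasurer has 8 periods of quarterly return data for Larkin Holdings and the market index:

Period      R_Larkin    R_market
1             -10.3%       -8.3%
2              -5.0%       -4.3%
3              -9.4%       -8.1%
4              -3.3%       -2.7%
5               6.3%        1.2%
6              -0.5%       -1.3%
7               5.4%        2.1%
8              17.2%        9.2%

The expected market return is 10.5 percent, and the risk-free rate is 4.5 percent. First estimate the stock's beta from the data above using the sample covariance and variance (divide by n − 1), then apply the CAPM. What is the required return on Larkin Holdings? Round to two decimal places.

14.00%

Mean R_i = (-10.3 − 5.0 − 9.4 − 3.3 + 6.3 − 0.5 + 5.4 + 17.2) / 8 = 0.0500%
Mean R_m = (-8.3 − 4.3 − 8.1 − 2.7 + 1.2 − 1.3 + 2.1 + 9.2) / 8 = -1.5250%
Σ(R_i − R̄_i)(R_m − R̄_m) = 370.4400  ⇒  Cov = 370.4400 / 7 = 52.9200
Σ(R_m − R̄_m)² = 233.8550  ⇒  Var(R_m) = 233.8550 / 7 = 33.4079
β = Cov / Var(R_m) = 52.9200 / 33.4079 = 1.5841
MRP = 10.5% − 4.5% = 6.00%
E(R) = R_f + β × MRP = 4.5% + 1.5841 × 6.0% = 14.00%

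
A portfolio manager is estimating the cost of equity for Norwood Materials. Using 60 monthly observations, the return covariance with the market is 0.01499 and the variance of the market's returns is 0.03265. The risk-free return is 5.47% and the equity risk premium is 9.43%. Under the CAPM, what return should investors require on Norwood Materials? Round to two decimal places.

9.80%

β = Cov(R_i, R_m) / Var(R_m) = 0.01499 / 0.03265 = 0.4591
E(R) = R_f + β × MRP = 5.47% + 0.4591 × 9.43% = 9.80%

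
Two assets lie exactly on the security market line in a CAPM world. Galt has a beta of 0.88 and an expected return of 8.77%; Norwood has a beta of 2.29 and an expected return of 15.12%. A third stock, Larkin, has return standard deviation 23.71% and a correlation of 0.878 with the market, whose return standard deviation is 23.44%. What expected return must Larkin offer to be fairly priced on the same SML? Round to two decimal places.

8.81%

MRP = (15.12% − 8.77%) / (2.29 − 0.88) = 4.5035%
R_f = 8.77% − 0.88 × 4.5035% = 4.8069%
β_Larkin = ρ·σ_i/σ_m = 0.878 × 23.71 / 23.44 = 0.8881
E(R_Larkin) = R_f + β × MRP = 4.8069% + 0.8881 × 4.5035% = 8.81%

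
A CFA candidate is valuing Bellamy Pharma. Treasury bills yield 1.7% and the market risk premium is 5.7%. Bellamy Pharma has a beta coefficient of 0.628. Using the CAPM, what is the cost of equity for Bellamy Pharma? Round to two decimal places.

E(R) = R_f + β × MRP = 1.7% + 0.628 × 5.7% = 5.28%

5.28%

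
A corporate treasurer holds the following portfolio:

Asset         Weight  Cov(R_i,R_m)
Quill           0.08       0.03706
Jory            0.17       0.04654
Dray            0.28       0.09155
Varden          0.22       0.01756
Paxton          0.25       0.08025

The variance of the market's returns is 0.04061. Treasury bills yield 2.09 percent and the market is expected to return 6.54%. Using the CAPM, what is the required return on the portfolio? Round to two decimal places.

β_Quill = 0.03706 / 0.04061 = 0.9126
β_Jory = 0.04654 / 0.04061 = 1.1460
β_Dray = 0.09155 / 0.04061 = 2.2544
β_Varden = 0.01756 / 0.04061 = 0.4324
β_Paxton = 0.08025 / 0.04061 = 1.9761
β_P = Σ w_i β_i = 0.08×0.9126 + 0.17×1.1460 + 0.28×2.2544 + 0.22×0.4324 + 0.25×1.9761 = 1.4882
MRP = 6.54% − 2.09% = 4.45%
E(R_P) = R_f + β_P × MRP = 2.09% + 1.4882 × 4.45% = 8.71%

8.71%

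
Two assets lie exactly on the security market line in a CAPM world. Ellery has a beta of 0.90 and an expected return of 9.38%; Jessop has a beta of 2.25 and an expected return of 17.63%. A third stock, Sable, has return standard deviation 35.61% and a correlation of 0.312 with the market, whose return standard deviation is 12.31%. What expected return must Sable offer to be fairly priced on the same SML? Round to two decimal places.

9.40%

MRP = (17.63% − 9.38%) / (2.25 − 0.90) = 6.1111%
R_f = 9.38% − 0.90 × 6.1111% = 3.8800%
β_Sable = ρ·σ_i/σ_m = 0.312 × 35.61 / 12.31 = 0.9025
E(R_Sable) = R_f + β × MRP = 3.8800% + 0.9025 × 6.1111% = 9.40%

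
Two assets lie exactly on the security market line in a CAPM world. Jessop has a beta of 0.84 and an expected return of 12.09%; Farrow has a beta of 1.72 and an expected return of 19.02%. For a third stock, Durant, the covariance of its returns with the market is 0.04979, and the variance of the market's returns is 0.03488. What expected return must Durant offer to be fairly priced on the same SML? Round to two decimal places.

MRP = (19.02% − 12.09%) / (1.72 − 0.84) = 7.8750%
R_f = 12.09% − 0.84 × 7.8750% = 5.4750%
β_Durant = Cov / Var(R_m) = 0.04979 / 0.03488 = 1.4275
E(R_Durant) = R_f + β × MRP = 5.4750% + 1.4275 × 7.8750% = 16.72%

16.72%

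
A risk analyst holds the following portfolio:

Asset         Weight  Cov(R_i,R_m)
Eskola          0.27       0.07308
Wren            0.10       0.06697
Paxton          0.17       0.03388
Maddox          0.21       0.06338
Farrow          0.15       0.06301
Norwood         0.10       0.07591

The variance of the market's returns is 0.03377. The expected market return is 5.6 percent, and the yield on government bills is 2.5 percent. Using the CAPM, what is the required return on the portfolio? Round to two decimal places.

8.24%

β_Eskola = 0.07308 / 0.03377 = 2.1641
β_Wren = 0.06697 / 0.03377 = 1.9831
β_Paxton = 0.03388 / 0.03377 = 1.0033
β_Maddox = 0.06338 / 0.03377 = 1.8768
β_Farrow = 0.06301 / 0.03377 = 1.8659
β_Norwood = 0.07591 / 0.03377 = 2.2479
β_P = Σ w_i β_i = 0.27×2.1641 + 0.10×1.9831 + 0.17×1.0033 + 0.21×1.8768 + 0.15×1.8659 + 0.10×2.2479 = 1.8520
MRP = 5.6% − 2.5% = 3.10%
E(R_P) = R_f + β_P × MRP = 2.5% + 1.8520 × 3.1% = 8.24%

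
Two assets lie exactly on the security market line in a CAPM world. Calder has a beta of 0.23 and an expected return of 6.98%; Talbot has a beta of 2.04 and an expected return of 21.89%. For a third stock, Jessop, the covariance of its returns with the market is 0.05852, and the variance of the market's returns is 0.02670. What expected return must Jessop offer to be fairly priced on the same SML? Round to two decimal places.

23.14%

MRP = (21.89% − 6.98%) / (2.04 − 0.23) = 8.2376%
R_f = 6.98% − 0.23 × 8.2376% = 5.0854%
β_Jessop = Cov / Var(R_m) = 0.05852 / 0.02670 = 2.1918
E(R_Jessop) = R_f + β × MRP = 5.0854% + 2.1918 × 8.2376% = 23.14%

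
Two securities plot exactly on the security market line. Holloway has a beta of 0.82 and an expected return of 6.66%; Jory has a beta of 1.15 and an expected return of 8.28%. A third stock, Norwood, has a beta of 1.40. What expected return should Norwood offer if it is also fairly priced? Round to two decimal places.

MRP (SML slope) = (8.28% − 6.66%) / (1.15 − 0.82) = 1.62% / 0.33 = 4.9091%
R_f (intercept) = 6.66% − 0.82 × 4.9091% = 2.6345%
E(R_Norwood) = R_f + β × MRP = 2.6345% + 1.40 × 4.9091% = 9.51%

9.51%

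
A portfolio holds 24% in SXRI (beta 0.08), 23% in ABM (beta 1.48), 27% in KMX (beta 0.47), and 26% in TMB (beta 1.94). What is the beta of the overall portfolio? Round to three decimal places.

β_P = Σ w_i β_i = 0.24×0.08 + 0.23×1.48 + 0.27×0.47 + 0.26×1.94 = 0.9909

0.991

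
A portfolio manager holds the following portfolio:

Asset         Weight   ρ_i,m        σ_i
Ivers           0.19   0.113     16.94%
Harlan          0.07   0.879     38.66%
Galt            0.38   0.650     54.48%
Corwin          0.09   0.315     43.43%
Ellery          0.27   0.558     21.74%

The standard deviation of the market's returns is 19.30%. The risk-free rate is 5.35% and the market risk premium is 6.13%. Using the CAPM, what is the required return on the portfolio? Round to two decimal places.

11.93%

β_Ivers = 0.113 × 16.94% / 19.30% = 0.0992
β_Harlan = 0.879 × 38.66% / 19.30% = 1.7607
β_Galt = 0.650 × 54.48% / 19.30% = 1.8348
β_Corwin = 0.315 × 43.43% / 19.30% = 0.7088
β_Ellery = 0.558 × 21.74% / 19.30% = 0.6285
β_P = Σ w_i β_i = 0.19×0.0992 + 0.07×1.7607 + 0.38×1.8348 + 0.09×0.7088 + 0.27×0.6285 = 1.0728
E(R_P) = R_f + β_P × MRP = 5.35% + 1.0728 × 6.13% = 11.93%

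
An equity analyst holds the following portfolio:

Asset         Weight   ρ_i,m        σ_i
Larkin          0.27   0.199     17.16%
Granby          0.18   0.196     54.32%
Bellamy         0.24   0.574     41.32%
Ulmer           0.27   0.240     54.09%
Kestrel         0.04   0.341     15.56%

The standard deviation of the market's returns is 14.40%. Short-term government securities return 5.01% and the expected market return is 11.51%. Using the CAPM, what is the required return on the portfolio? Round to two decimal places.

10.54%

β_Larkin = 0.199 × 17.16% / 14.40% = 0.2371
β_Granby = 0.196 × 54.32% / 14.40% = 0.7394
β_Bellamy = 0.574 × 41.32% / 14.40% = 1.6471
β_Ulmer = 0.240 × 54.09% / 14.40% = 0.9015
β_Kestrel = 0.341 × 15.56% / 14.40% = 0.3685
β_P = Σ w_i β_i = 0.27×0.2371 + 0.18×0.7394 + 0.24×1.6471 + 0.27×0.9015 + 0.04×0.3685 = 0.8506
MRP = 11.51% − 5.01% = 6.50%
E(R_P) = R_f + β_P × MRP = 5.01% + 0.8506 × 6.50% = 10.54%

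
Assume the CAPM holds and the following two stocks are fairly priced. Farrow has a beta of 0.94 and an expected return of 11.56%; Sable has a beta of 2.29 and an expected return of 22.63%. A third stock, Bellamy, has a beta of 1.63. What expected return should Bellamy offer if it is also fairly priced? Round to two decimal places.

17.22%

MRP (SML slope) = (22.63% − 11.56%) / (2.29 − 0.94) = 11.07% / 1.35 = 8.2000%
R_f (intercept) = 11.56% − 0.94 × 8.2000% = 3.8520%
E(R_Bellamy) = R_f + β × MRP = 3.8520% + 1.63 × 8.2000% = 17.22%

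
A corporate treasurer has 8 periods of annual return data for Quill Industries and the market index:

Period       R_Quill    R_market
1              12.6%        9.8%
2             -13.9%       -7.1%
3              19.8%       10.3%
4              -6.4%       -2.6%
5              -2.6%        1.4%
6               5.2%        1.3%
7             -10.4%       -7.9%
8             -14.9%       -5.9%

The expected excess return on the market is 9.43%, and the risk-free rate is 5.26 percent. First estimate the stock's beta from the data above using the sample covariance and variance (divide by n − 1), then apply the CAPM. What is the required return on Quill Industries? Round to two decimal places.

Mean R_i = (12.6 − 13.9 + 19.8 − 6.4 − 2.6 + 5.2 − 10.4 − 14.9) / 8 = -1.3250%
Mean R_m = (9.8 − 7.1 + 10.3 − 2.6 + 1.4 + 1.3 − 7.9 − 5.9) / 8 = -0.0875%
Σ(R_i − R̄_i)(R_m − R̄_m) = 615.0125  ⇒  Cov = 615.0125 / 7 = 87.8589
Σ(R_m − R̄_m)² = 360.1088  ⇒  Var(R_m) = 360.1088 / 7 = 51.4441
β = Cov / Var(R_m) = 87.8589 / 51.4441 = 1.7079
E(R) = R_f + β × MRP = 5.26% + 1.7079 × 9.43% = 21.37%

21.37%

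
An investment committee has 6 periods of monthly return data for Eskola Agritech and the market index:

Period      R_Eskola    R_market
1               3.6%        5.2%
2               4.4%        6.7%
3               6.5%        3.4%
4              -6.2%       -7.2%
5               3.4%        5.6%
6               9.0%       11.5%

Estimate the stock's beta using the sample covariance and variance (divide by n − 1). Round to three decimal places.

Mean R_i = (3.6 + 4.4 + 6.5 − 6.2 + 3.4 + 9.0) / 6 = 3.4500%
Mean R_m = (5.2 + 6.7 + 3.4 − 7.2 + 5.6 + 11.5) / 6 = 4.2000%
Σ(R_i − R̄_i)(R_m − R̄_m) = 150.5400  ⇒  Cov = 150.5400 / 5 = 30.1080
Σ(R_m − R̄_m)² = 193.1000  ⇒  Var(R_m) = 193.1000 / 5 = 38.6200
β = Cov / Var(R_m) = 30.1080 / 38.6200 = 0.7796

0.780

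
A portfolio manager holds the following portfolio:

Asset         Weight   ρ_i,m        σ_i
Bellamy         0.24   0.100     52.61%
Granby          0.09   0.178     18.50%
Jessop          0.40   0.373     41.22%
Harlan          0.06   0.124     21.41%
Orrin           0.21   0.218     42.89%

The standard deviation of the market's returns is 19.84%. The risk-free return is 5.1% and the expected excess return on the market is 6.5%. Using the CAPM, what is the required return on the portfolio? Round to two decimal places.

β_Bellamy = 0.100 × 52.61% / 19.84% = 0.2652
β_Granby = 0.178 × 18.50% / 19.84% = 0.1660
β_Jessop = 0.373 × 41.22% / 19.84% = 0.7750
β_Harlan = 0.124 × 21.41% / 19.84% = 0.1338
β_Orrin = 0.218 × 42.89% / 19.84% = 0.4713
β_P = Σ w_i β_i = 0.24×0.2652 + 0.09×0.1660 + 0.40×0.7750 + 0.06×0.1338 + 0.21×0.4713 = 0.4956
E(R_P) = R_f + β_P × MRP = 5.1% + 0.4956 × 6.5% = 8.32%

8.32%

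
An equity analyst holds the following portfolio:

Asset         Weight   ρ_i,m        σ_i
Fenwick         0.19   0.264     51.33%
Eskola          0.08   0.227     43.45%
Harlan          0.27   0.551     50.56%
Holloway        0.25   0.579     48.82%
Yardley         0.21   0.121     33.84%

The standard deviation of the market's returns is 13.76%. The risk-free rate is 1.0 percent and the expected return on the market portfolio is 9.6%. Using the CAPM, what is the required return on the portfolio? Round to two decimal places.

12.76%

β_Fenwick = 0.264 × 51.33% / 13.76% = 0.9848
β_Eskola = 0.227 × 43.45% / 13.76% = 0.7168
β_Harlan = 0.551 × 50.56% / 13.76% = 2.0246
β_Holloway = 0.579 × 48.82% / 13.76% = 2.0543
β_Yardley = 0.121 × 33.84% / 13.76% = 0.2976
β_P = Σ w_i β_i = 0.19×0.9848 + 0.08×0.7168 + 0.27×2.0246 + 0.25×2.0543 + 0.21×0.2976 = 1.3672
MRP = 9.6% − 1.0% = 8.60%
E(R_P) = R_f + β_P × MRP = 1.0% + 1.3672 × 8.6% = 12.76%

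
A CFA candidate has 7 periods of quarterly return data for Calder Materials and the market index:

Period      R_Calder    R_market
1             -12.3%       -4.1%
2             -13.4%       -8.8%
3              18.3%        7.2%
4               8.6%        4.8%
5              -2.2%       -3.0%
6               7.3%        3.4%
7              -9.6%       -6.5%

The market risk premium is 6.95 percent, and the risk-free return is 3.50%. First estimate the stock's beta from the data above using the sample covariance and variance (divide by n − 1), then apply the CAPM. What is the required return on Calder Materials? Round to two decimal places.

Mean R_i = (-12.3 − 13.4 + 18.3 + 8.6 − 2.2 + 7.3 − 9.6) / 7 = -0.4714%
Mean R_m = (-4.1 − 8.8 + 7.2 + 4.8 − 3.0 + 3.4 − 6.5) / 7 = -1.0000%
Σ(R_i − R̄_i)(R_m − R̄_m) = 431.9100  ⇒  Cov = 431.9100 / 6 = 71.9850
Σ(R_m − R̄_m)² = 224.9400  ⇒  Var(R_m) = 224.9400 / 6 = 37.4900
β = Cov / Var(R_m) = 71.9850 / 37.4900 = 1.9201
E(R) = R_f + β × MRP = 3.50% + 1.9201 × 6.95% = 16.84%

16.84%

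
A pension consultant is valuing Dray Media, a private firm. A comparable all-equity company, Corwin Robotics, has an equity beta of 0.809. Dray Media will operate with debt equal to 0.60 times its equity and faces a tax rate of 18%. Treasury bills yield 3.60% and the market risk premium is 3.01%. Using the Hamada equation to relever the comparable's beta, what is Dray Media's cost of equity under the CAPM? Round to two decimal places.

β_L = β_U × [1 + (1 − t)(D/E)] = 0.809 × [1 + (1 − 0.18) × 0.60]
    = 0.809 × [1 + 0.82 × 0.60] = 0.809 × 1.4920 = 1.2070
E(R) = R_f + β_L × MRP = 3.60% + 1.2070 × 3.01% = 7.23%

7.23%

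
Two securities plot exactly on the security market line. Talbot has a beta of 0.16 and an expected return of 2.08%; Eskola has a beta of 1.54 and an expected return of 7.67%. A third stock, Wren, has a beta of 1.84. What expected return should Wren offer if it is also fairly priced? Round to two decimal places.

MRP (SML slope) = (7.67% − 2.08%) / (1.54 − 0.16) = 5.59% / 1.38 = 4.0507%
R_f (intercept) = 2.08% − 0.16 × 4.0507% = 1.4319%
E(R_Wren) = R_f + β × MRP = 1.4319% + 1.84 × 4.0507% = 8.89%

8.89%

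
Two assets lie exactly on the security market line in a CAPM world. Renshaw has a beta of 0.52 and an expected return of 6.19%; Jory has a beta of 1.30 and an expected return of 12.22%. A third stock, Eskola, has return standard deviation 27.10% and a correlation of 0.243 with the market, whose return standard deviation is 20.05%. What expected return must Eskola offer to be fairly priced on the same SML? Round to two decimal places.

4.71%

MRP = (12.22% − 6.19%) / (1.30 − 0.52) = 7.7308%
R_f = 6.19% − 0.52 × 7.7308% = 2.1700%
β_Eskola = ρ·σ_i/σ_m = 0.243 × 27.10 / 20.05 = 0.3284
E(R_Eskola) = R_f + β × MRP = 2.1700% + 0.3284 × 7.7308% = 4.71%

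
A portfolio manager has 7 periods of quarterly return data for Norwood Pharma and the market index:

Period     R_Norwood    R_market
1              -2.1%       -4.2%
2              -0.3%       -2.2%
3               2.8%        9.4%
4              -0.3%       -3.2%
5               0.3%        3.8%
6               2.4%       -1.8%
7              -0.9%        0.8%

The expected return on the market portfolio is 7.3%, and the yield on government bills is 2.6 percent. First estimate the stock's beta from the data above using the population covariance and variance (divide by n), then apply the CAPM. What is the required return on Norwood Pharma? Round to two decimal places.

Mean R_i = (-2.1 − 0.3 + 2.8 − 0.3 + 0.3 + 2.4 − 0.9) / 7 = 0.2714%
Mean R_m = (-4.2 − 2.2 + 9.4 − 3.2 + 3.8 − 1.8 + 0.8) / 7 = 0.3714%
Σ(R_i − R̄_i)(R_m − R̄_m) = 32.1543  ⇒  Cov = 32.1543 / 7 = 4.5935
Σ(R_m − R̄_m)² = 138.4343  ⇒  Var(R_m) = 138.4343 / 7 = 19.7763
β = Cov / Var(R_m) = 4.5935 / 19.7763 = 0.2323
MRP = 7.3% − 2.6% = 4.70%
E(R) = R_f + β × MRP = 2.6% + 0.2323 × 4.7% = 3.69%

3.69%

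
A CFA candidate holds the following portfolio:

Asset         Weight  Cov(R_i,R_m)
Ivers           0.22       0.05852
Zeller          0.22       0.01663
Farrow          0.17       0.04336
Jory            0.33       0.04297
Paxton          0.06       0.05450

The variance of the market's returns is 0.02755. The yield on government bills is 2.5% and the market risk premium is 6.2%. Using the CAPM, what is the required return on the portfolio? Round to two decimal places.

β_Ivers = 0.05852 / 0.02755 = 2.1241
β_Zeller = 0.01663 / 0.02755 = 0.6036
β_Farrow = 0.04336 / 0.02755 = 1.5739
β_Jory = 0.04297 / 0.02755 = 1.5597
β_Paxton = 0.05450 / 0.02755 = 1.9782
β_P = Σ w_i β_i = 0.22×2.1241 + 0.22×0.6036 + 0.17×1.5739 + 0.33×1.5597 + 0.06×1.9782 = 1.5011
E(R_P) = R_f + β_P × MRP = 2.5% + 1.5011 × 6.2% = 11.81%

11.81%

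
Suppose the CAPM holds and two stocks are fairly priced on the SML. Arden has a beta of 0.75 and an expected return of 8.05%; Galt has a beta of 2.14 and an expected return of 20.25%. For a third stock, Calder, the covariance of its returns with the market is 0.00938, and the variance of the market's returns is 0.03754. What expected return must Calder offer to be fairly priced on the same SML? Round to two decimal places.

3.66%

MRP = (20.25% − 8.05%) / (2.14 − 0.75) = 8.7770%
R_f = 8.05% − 0.75 × 8.7770% = 1.4673%
β_Calder = Cov / Var(R_m) = 0.00938 / 0.03754 = 0.2499
E(R_Calder) = R_f + β × MRP = 1.4673% + 0.2499 × 8.7770% = 3.66%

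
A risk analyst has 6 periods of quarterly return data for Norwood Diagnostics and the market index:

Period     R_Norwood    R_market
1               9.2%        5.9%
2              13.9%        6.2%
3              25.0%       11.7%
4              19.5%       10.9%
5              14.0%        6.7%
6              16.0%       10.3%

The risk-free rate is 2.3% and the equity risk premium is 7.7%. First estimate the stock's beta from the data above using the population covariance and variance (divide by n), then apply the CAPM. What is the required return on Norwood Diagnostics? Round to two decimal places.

Mean R_i = (9.2 + 13.9 + 25.0 + 19.5 + 14.0 + 16.0) / 6 = 16.2667%
Mean R_m = (5.9 + 6.2 + 11.7 + 10.9 + 6.7 + 10.3) / 6 = 8.6167%
Σ(R_i − R̄_i)(R_m − R̄_m) = 63.1233  ⇒  Cov = 63.1233 / 6 = 10.5206
Σ(R_m − R̄_m)² = 34.4483  ⇒  Var(R_m) = 34.4483 / 6 = 5.7414
β = Cov / Var(R_m) = 10.5206 / 5.7414 = 1.8324
E(R) = R_f + β × MRP = 2.3% + 1.8324 × 7.7% = 16.41%

16.41%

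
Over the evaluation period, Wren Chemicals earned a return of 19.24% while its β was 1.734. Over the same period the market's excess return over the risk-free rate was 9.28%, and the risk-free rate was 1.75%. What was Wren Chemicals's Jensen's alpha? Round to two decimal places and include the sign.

+1.40%

CAPM benchmark = R_f + β(R_m − R_f) = 1.75% + 1.734 × 9.28% = 17.84152%
α = actual − benchmark = 19.24% − 17.84152% = +1.40%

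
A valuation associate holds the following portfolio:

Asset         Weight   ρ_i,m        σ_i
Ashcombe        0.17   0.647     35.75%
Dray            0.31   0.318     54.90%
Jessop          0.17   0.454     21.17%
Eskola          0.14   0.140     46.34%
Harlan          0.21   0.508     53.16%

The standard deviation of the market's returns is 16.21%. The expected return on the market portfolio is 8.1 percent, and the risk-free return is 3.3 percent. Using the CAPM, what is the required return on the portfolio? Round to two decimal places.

8.50%

β_Ashcombe = 0.647 × 35.75% / 16.21% = 1.4269
β_Dray = 0.318 × 54.90% / 16.21% = 1.0770
β_Jessop = 0.454 × 21.17% / 16.21% = 0.5929
β_Eskola = 0.140 × 46.34% / 16.21% = 0.4002
β_Harlan = 0.508 × 53.16% / 16.21% = 1.6660
β_P = Σ w_i β_i = 0.17×1.4269 + 0.31×1.0770 + 0.17×0.5929 + 0.14×0.4002 + 0.21×1.6660 = 1.0831
MRP = 8.1% − 3.3% = 4.80%
E(R_P) = R_f + β_P × MRP = 3.3% + 1.0831 × 4.8% = 8.50%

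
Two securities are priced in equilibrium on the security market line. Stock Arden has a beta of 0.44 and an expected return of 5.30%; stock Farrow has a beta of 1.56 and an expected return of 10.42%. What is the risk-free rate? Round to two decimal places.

3.29%

Both satisfy E(R) = R_f + β·MRP, so the slope of the SML is
MRP = (10.42% − 5.30%) / (1.56 − 0.44) = 5.12% / 1.12 = 4.5714%
R_f = E(R_Arden) − β_Arden·MRP = 5.30% − 0.44 × 4.5714% = 3.2886%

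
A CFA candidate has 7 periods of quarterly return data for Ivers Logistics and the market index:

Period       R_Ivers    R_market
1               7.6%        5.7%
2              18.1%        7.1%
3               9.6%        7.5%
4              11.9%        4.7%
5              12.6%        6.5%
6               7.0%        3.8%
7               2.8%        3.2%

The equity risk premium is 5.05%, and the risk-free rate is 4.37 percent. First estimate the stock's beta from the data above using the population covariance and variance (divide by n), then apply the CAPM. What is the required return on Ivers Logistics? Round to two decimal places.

14.96%

Mean R_i = (7.6 + 18.1 + 9.6 + 11.9 + 12.6 + 7.0 + 2.8) / 7 = 9.9429%
Mean R_m = (5.7 + 7.1 + 7.5 + 4.7 + 6.5 + 3.8 + 3.2) / 7 = 5.5000%
Σ(R_i − R̄_i)(R_m − R̄_m) = 34.4200  ⇒  Cov = 34.4200 / 7 = 4.9171
Σ(R_m − R̄_m)² = 16.4200  ⇒  Var(R_m) = 16.4200 / 7 = 2.3457
β = Cov / Var(R_m) = 4.9171 / 2.3457 = 2.0962
E(R) = R_f + β × MRP = 4.37% + 2.0962 × 5.05% = 14.96%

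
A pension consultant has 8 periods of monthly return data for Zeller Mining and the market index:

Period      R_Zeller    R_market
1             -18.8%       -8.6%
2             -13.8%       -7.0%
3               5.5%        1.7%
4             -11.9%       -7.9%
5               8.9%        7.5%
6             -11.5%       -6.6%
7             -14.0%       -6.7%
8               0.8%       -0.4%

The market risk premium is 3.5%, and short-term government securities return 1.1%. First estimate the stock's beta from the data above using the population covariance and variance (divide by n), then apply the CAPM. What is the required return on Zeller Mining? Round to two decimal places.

7.14%

Mean R_i = (-18.8 − 13.8 + 5.5 − 11.9 + 8.9 − 11.5 − 14.0 + 0.8) / 8 = -6.8500%
Mean R_m = (-8.6 − 7.0 + 1.7 − 7.9 + 7.5 − 6.6 − 6.7 − 0.4) / 8 = -3.5000%
Σ(R_i − R̄_i)(R_m − R̄_m) = 405.9700  ⇒  Cov = 405.9700 / 8 = 50.7463
Σ(R_m − R̄_m)² = 235.1200  ⇒  Var(R_m) = 235.1200 / 8 = 29.3900
β = Cov / Var(R_m) = 50.7463 / 29.3900 = 1.7267
E(R) = R_f + β × MRP = 1.1% + 1.7267 × 3.5% = 7.14%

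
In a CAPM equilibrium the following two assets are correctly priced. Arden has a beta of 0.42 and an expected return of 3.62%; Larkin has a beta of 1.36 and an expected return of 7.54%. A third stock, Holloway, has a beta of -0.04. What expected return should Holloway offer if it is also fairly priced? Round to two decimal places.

1.70%

MRP (SML slope) = (7.54% − 3.62%) / (1.36 − 0.42) = 3.92% / 0.94 = 4.1702%
R_f (intercept) = 3.62% − 0.42 × 4.1702% = 1.8685%
E(R_Holloway) = R_f + β × MRP = 1.8685% + -0.04 × 4.1702% = 1.70%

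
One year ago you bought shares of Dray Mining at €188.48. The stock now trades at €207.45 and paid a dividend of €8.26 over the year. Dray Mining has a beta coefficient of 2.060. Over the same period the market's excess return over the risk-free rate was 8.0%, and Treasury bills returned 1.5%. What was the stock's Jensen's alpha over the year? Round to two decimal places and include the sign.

-3.53%

Realised HPR = (P1 + D1 − P0) / P0 = (207.45 + 8.26 − 188.48) / 188.48 = 27.23 / 188.48 = 14.4472%
CAPM required = R_f + β·MRP = 1.5% + 2.060 × 8.0% = 17.9800%
α = realised − required = 14.4472% − 17.9800% = -3.53%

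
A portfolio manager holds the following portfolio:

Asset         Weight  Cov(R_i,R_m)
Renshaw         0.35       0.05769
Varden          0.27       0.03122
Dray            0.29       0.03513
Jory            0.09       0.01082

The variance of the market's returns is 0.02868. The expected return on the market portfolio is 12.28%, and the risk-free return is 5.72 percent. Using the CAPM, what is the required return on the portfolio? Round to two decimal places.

14.82%

β_Renshaw = 0.05769 / 0.02868 = 2.0115
β_Varden = 0.03122 / 0.02868 = 1.0886
β_Dray = 0.03513 / 0.02868 = 1.2249
β_Jory = 0.01082 / 0.02868 = 0.3773
β_P = Σ w_i β_i = 0.35×2.0115 + 0.27×1.0886 + 0.29×1.2249 + 0.09×0.3773 = 1.3871
MRP = 12.28% − 5.72% = 6.56%
E(R_P) = R_f + β_P × MRP = 5.72% + 1.3871 × 6.56% = 14.82%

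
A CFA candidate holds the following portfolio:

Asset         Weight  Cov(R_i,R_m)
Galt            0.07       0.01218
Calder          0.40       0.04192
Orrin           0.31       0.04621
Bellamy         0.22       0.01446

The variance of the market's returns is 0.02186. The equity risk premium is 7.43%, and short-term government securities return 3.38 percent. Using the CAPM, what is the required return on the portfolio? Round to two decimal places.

15.32%

β_Galt = 0.01218 / 0.02186 = 0.5572
β_Calder = 0.04192 / 0.02186 = 1.9177
β_Orrin = 0.04621 / 0.02186 = 2.1139
β_Bellamy = 0.01446 / 0.02186 = 0.6615
β_P = Σ w_i β_i = 0.07×0.5572 + 0.40×1.9177 + 0.31×2.1139 + 0.22×0.6615 = 1.6069
E(R_P) = R_f + β_P × MRP = 3.38% + 1.6069 × 7.43% = 15.32%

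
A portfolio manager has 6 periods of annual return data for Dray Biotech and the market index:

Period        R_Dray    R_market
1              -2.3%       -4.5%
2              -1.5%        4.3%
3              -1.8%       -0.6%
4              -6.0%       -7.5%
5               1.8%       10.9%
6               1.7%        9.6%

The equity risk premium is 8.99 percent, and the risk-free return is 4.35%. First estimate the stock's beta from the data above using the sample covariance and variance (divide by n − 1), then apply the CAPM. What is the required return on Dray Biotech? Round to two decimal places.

7.62%

Mean R_i = (-2.3 − 1.5 − 1.8 − 6.0 + 1.8 + 1.7) / 6 = -1.3500%
Mean R_m = (-4.5 + 4.3 − 0.6 − 7.5 + 10.9 + 9.6) / 6 = 2.0333%
Σ(R_i − R̄_i)(R_m − R̄_m) = 102.3900  ⇒  Cov = 102.3900 / 5 = 20.4780
Σ(R_m − R̄_m)² = 281.5133  ⇒  Var(R_m) = 281.5133 / 5 = 56.3027
β = Cov / Var(R_m) = 20.4780 / 56.3027 = 0.3637
E(R) = R_f + β × MRP = 4.35% + 0.3637 × 8.99% = 7.62%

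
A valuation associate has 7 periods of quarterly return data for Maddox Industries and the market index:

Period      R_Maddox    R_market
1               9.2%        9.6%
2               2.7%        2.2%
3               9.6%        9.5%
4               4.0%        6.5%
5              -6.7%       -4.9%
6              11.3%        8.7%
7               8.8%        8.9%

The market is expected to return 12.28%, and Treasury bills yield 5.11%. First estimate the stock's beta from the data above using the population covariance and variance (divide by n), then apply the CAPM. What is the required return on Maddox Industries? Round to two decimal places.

Mean R_i = (9.2 + 2.7 + 9.6 + 4.0 − 6.7 + 11.3 + 8.8) / 7 = 5.5571%
Mean R_m = (9.6 + 2.2 + 9.5 + 6.5 − 4.9 + 8.7 + 8.9) / 7 = 5.7857%
Σ(R_i − R̄_i)(R_m − R̄_m) = 195.8557  ⇒  Cov = 195.8557 / 7 = 27.9794
Σ(R_m − R̄_m)² = 174.0886  ⇒  Var(R_m) = 174.0886 / 7 = 24.8698
β = Cov / Var(R_m) = 27.9794 / 24.8698 = 1.1250
MRP = 12.28% − 5.11% = 7.17%
E(R) = R_f + β × MRP = 5.11% + 1.1250 × 7.17% = 13.18%

13.18%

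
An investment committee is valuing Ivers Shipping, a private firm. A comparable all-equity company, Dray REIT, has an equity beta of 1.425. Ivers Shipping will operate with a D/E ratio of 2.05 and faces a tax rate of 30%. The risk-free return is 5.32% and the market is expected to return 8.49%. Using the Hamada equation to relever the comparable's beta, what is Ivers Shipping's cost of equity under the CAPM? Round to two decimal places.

16.32%

β_L = β_U × [1 + (1 − t)(D/E)] = 1.425 × [1 + (1 − 0.30) × 2.05]
    = 1.425 × [1 + 0.70 × 2.05] = 1.425 × 2.4350 = 3.4699
MRP = 8.49% − 5.32% = 3.17%
E(R) = R_f + β_L × MRP = 5.32% + 3.4699 × 3.17% = 16.32%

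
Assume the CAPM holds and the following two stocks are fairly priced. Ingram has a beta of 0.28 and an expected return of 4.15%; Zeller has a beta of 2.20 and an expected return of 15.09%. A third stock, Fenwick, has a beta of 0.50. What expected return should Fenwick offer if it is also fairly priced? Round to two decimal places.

MRP (SML slope) = (15.09% − 4.15%) / (2.20 − 0.28) = 10.94% / 1.92 = 5.6979%
R_f (intercept) = 4.15% − 0.28 × 5.6979% = 2.5546%
E(R_Fenwick) = R_f + β × MRP = 2.5546% + 0.50 × 5.6979% = 5.40%

5.40%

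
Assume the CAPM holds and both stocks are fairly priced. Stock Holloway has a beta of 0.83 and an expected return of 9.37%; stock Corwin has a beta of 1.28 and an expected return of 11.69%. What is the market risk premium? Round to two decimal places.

5.16%

Both satisfy E(R) = R_f + β·MRP, so the slope of the SML is
MRP = (11.69% − 9.37%) / (1.28 − 0.83) = 2.32% / 0.45 = 5.1556%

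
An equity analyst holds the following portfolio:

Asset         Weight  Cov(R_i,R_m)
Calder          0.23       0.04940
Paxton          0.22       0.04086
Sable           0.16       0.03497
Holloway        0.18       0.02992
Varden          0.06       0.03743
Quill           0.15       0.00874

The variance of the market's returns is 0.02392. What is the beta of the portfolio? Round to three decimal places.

β_Calder = 0.04940 / 0.02392 = 2.0652
β_Paxton = 0.04086 / 0.02392 = 1.7082
β_Sable = 0.03497 / 0.02392 = 1.4620
β_Holloway = 0.02992 / 0.02392 = 1.2508
β_Varden = 0.03743 / 0.02392 = 1.5648
β_Quill = 0.00874 / 0.02392 = 0.3654
β_P = Σ w_i β_i = 0.23×2.0652 + 0.22×1.7082 + 0.16×1.4620 + 0.18×1.2508 + 0.06×1.5648 + 0.15×0.3654 = 1.4586

1.459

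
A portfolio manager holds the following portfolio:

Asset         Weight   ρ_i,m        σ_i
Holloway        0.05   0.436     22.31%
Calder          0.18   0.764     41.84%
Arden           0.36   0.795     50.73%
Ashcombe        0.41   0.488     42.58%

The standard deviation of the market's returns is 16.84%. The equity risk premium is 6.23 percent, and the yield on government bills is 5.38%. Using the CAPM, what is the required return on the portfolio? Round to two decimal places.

16.21%

β_Holloway = 0.436 × 22.31% / 16.84% = 0.5776
β_Calder = 0.764 × 41.84% / 16.84% = 1.8982
β_Arden = 0.795 × 50.73% / 16.84% = 2.3949
β_Ashcombe = 0.488 × 42.58% / 16.84% = 1.2339
β_P = Σ w_i β_i = 0.05×0.5776 + 0.18×1.8982 + 0.36×2.3949 + 0.41×1.2339 = 1.7386
E(R_P) = R_f + β_P × MRP = 5.38% + 1.7386 × 6.23% = 16.21%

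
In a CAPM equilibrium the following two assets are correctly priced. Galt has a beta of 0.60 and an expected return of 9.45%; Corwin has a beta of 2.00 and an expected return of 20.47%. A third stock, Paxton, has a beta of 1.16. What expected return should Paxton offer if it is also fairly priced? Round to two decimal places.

13.86%

MRP (SML slope) = (20.47% − 9.45%) / (2.00 − 0.60) = 11.02% / 1.40 = 7.8714%
R_f (intercept) = 9.45% − 0.60 × 7.8714% = 4.7272%
E(R_Paxton) = R_f + β × MRP = 4.7272% + 1.16 × 7.8714% = 13.86%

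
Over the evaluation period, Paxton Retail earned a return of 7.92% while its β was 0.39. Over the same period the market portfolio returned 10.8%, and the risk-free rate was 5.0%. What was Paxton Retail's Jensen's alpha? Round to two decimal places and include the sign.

Market excess return = 10.8% − 5.0% = 5.80%
CAPM benchmark = R_f + β(R_m − R_f) = 5.0% + 0.39 × 5.8% = 7.2620%
α = actual − benchmark = 7.92% − 7.2620% = +0.66%

+0.66%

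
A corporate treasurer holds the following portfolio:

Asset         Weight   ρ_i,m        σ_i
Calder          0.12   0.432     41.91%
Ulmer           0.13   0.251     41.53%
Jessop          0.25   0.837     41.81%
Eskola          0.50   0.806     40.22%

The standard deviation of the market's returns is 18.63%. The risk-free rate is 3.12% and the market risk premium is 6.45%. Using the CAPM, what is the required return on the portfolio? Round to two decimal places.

12.98%

β_Calder = 0.432 × 41.91% / 18.63% = 0.9718
β_Ulmer = 0.251 × 41.53% / 18.63% = 0.5595
β_Jessop = 0.837 × 41.81% / 18.63% = 1.8784
β_Eskola = 0.806 × 40.22% / 18.63% = 1.7401
β_P = Σ w_i β_i = 0.12×0.9718 + 0.13×0.5595 + 0.25×1.8784 + 0.50×1.7401 = 1.5290
E(R_P) = R_f + β_P × MRP = 3.12% + 1.5290 × 6.45% = 12.98%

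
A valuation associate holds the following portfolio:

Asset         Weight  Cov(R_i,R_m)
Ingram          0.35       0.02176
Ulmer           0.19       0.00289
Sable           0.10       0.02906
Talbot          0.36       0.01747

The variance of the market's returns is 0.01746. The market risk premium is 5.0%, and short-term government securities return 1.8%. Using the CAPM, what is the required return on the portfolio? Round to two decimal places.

6.77%

β_Ingram = 0.02176 / 0.01746 = 1.2463
β_Ulmer = 0.00289 / 0.01746 = 0.1655
β_Sable = 0.02906 / 0.01746 = 1.6644
β_Talbot = 0.01747 / 0.01746 = 1.0006
β_P = Σ w_i β_i = 0.35×1.2463 + 0.19×0.1655 + 0.10×1.6644 + 0.36×1.0006 = 0.9943
E(R_P) = R_f + β_P × MRP = 1.8% + 0.9943 × 5.0% = 6.77%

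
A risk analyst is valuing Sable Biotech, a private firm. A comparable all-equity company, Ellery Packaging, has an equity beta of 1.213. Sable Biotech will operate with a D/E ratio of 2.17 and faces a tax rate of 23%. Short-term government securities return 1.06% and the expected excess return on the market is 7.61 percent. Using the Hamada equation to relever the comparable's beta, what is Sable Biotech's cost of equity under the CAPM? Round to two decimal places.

25.71%

β_L = β_U × [1 + (1 − t)(D/E)] = 1.213 × [1 + (1 − 0.23) × 2.17]
    = 1.213 × [1 + 0.77 × 2.17] = 1.213 × 2.6709 = 3.2398
E(R) = R_f + β_L × MRP = 1.06% + 3.2398 × 7.61% = 25.71%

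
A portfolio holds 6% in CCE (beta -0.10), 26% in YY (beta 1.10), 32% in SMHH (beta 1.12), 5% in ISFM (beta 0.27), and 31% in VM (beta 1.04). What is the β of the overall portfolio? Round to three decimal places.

0.974

β_P = Σ w_i β_i = 0.06×-0.10 + 0.26×1.10 + 0.32×1.12 + 0.05×0.27 + 0.31×1.04 = 0.9743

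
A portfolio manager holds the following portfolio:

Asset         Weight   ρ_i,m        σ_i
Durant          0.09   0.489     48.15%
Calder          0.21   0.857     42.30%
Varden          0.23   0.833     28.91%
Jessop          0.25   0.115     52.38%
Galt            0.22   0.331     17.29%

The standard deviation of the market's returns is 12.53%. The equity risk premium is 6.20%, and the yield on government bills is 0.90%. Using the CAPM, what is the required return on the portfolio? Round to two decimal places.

β_Durant = 0.489 × 48.15% / 12.53% = 1.8791
β_Calder = 0.857 × 42.30% / 12.53% = 2.8931
β_Varden = 0.833 × 28.91% / 12.53% = 1.9219
β_Jessop = 0.115 × 52.38% / 12.53% = 0.4807
β_Galt = 0.331 × 17.29% / 12.53% = 0.4567
β_P = Σ w_i β_i = 0.09×1.8791 + 0.21×2.8931 + 0.23×1.9219 + 0.25×0.4807 + 0.22×0.4567 = 1.4394
E(R_P) = R_f + β_P × MRP = 0.90% + 1.4394 × 6.20% = 9.82%

9.82%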